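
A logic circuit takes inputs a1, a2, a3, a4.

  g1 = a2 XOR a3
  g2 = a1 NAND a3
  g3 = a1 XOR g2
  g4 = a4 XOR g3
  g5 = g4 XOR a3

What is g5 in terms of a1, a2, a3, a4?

g2 = a1 NAND a3
g3 = a1 XOR g2 = a1 XOR (a1 NAND a3)
g4 = a4 XOR g3 = a4 XOR (a1 XOR (a1 NAND a3))
g5 = g4 XOR a3 = (a4 XOR (a1 XOR (a1 NAND a3))) XOR a3

(a4 XOR (a1 XOR (a1 NAND a3))) XOR a3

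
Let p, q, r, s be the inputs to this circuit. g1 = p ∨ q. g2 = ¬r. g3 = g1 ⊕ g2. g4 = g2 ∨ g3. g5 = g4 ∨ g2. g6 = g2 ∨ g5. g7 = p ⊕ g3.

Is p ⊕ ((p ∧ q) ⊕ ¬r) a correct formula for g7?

g1 = p ∨ q
g2 = ¬r
g3 = g1 ⊕ g2 = (p ∨ q) ⊕ ¬r
g7 = p ⊕ g3 = p ⊕ ((p ∨ q) ⊕ ¬r)
At p=0, q=1, r=0, s=0: circuit gives 0, formula gives 1.

No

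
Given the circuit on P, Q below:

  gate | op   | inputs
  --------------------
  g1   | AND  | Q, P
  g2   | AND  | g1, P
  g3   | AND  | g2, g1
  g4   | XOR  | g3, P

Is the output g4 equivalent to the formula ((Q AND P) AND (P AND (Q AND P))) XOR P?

Yes

g1 = Q AND P
g2 = g1 AND P = (Q AND P) AND P
g3 = g2 AND g1 = ((Q AND P) AND P) AND (Q AND P)
g4 = g3 XOR P = (((Q AND P) AND P) AND (Q AND P)) XOR P
At P=0, Q=0: circuit gives 0, formula gives 0.
At P=1, Q=0: circuit gives 1, formula gives 1.
Agrees on all 4 inputs.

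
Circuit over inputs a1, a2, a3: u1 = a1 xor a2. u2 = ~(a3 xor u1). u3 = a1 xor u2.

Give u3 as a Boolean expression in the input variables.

u1 = a1 xor a2
u2 = ~(a3 xor u1) = ~(a3 xor (a1 xor a2))
u3 = a1 xor u2 = a1 xor (~(a3 xor (a1 xor a2)))

a1 xor (~(a3 xor (a1 xor a2)))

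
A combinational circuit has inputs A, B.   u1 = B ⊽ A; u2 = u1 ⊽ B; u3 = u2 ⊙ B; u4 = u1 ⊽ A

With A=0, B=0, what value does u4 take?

u1 = 0 ⊽ 0 = 1
u4 = 1 ⊽ 0 = 0

0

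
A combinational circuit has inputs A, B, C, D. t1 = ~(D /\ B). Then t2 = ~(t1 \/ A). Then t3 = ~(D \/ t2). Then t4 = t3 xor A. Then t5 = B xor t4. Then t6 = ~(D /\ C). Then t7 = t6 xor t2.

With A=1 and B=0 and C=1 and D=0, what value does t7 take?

t1 = ~(0 /\ 0) = 1
t2 = ~(1 \/ 1) = 0
t6 = ~(0 /\ 1) = 1
t7 = 1 xor 0 = 1

1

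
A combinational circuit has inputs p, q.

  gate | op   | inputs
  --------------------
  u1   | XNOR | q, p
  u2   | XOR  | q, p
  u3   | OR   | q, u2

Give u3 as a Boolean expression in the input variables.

q OR (q XOR p)

u2 = q XOR p
u3 = q OR u2 = q OR (q XOR p)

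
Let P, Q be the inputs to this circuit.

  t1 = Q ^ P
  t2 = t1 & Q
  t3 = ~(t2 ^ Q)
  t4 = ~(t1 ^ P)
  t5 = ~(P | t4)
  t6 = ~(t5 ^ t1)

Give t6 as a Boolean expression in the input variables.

~((~(P | (~((Q ^ P) ^ P)))) ^ (Q ^ P))

t1 = Q ^ P
t4 = ~(t1 ^ P) = ~((Q ^ P) ^ P)
t5 = ~(P | t4) = ~(P | (~((Q ^ P) ^ P)))
t6 = ~(t5 ^ t1) = ~((~(P | (~((Q ^ P) ^ P)))) ^ (Q ^ P))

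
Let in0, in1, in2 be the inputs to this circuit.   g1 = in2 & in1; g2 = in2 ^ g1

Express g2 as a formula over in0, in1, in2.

g1 = in2 & in1
g2 = in2 ^ g1 = in2 ^ (in2 & in1)

in2 ^ (in2 & in1)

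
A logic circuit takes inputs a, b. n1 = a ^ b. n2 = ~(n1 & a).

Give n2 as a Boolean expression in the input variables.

~((a ^ b) & a)

n1 = a ^ b
n2 = ~(n1 & a) = ~((a ^ b) & a)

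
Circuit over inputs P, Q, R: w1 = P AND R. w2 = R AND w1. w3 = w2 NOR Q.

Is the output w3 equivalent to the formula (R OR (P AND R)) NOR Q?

No

w1 = P AND R
w2 = R AND w1 = R AND (P AND R)
w3 = w2 NOR Q = (R AND (P AND R)) NOR Q
At P=0, Q=0, R=1: circuit gives 1, formula gives 0.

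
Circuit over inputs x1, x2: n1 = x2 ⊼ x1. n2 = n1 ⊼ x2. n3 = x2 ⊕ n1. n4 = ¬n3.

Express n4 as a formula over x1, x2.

n1 = x2 ⊼ x1
n3 = x2 ⊕ n1 = x2 ⊕ (x2 ⊼ x1)
n4 = ¬n3 = ¬(x2 ⊕ (x2 ⊼ x1))

¬(x2 ⊕ (x2 ⊼ x1))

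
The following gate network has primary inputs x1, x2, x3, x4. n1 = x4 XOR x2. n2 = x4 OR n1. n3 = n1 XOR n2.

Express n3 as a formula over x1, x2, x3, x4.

n1 = x4 XOR x2
n2 = x4 OR n1 = x4 OR (x4 XOR x2)
n3 = n1 XOR n2 = (x4 XOR x2) XOR (x4 OR (x4 XOR x2))

(x4 XOR x2) XOR (x4 OR (x4 XOR x2))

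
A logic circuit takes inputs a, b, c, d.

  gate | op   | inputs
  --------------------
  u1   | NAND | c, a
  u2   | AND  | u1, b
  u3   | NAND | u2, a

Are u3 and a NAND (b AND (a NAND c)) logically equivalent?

Yes

u1 = c NAND a
u2 = u1 AND b = (c NAND a) AND b
u3 = u2 NAND a = ((c NAND a) AND b) NAND a
At a=1, b=1, c=0, d=0: circuit gives 0, formula gives 0.
At a=0, b=0, c=0, d=0: circuit gives 1, formula gives 1.
Agrees on all 16 inputs.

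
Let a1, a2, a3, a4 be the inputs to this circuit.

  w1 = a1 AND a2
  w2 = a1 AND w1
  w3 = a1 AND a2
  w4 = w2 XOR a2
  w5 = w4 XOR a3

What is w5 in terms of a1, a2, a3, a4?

w1 = a1 AND a2
w2 = a1 AND w1 = a1 AND (a1 AND a2)
w4 = w2 XOR a2 = (a1 AND (a1 AND a2)) XOR a2
w5 = w4 XOR a3 = ((a1 AND (a1 AND a2)) XOR a2) XOR a3

((a1 AND (a1 AND a2)) XOR a2) XOR a3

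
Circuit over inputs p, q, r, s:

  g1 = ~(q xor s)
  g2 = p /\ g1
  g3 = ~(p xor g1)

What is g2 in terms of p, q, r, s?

p /\ (~(q xor s))

g1 = ~(q xor s)
g2 = p /\ g1 = p /\ (~(q xor s))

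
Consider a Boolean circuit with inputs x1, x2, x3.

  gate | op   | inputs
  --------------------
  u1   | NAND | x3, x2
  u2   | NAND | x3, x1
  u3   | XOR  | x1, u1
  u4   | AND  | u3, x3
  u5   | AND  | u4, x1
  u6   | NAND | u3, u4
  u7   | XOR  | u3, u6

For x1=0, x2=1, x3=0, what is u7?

0

u1 = 0 NAND 1 = 1
u3 = 0 XOR 1 = 1
u4 = 1 AND 0 = 0
u6 = 1 NAND 0 = 1
u7 = 1 XOR 1 = 0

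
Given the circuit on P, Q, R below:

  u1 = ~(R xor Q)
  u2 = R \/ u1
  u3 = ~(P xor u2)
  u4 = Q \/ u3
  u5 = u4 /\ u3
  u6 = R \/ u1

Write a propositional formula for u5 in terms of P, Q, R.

(Q \/ (~(P xor (R \/ (~(R xor Q)))))) /\ (~(P xor (R \/ (~(R xor Q)))))

u1 = ~(R xor Q)
u2 = R \/ u1 = R \/ (~(R xor Q))
u3 = ~(P xor u2) = ~(P xor (R \/ (~(R xor Q))))
u4 = Q \/ u3 = Q \/ (~(P xor (R \/ (~(R xor Q)))))
u5 = u4 /\ u3 = (Q \/ (~(P xor (R \/ (~(R xor Q)))))) /\ (~(P xor (R \/ (~(R xor Q)))))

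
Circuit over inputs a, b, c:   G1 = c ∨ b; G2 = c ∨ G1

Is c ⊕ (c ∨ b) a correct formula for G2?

No

G1 = c ∨ b
G2 = c ∨ G1 = c ∨ (c ∨ b)
At a=0, b=0, c=1: circuit gives 1, formula gives 0.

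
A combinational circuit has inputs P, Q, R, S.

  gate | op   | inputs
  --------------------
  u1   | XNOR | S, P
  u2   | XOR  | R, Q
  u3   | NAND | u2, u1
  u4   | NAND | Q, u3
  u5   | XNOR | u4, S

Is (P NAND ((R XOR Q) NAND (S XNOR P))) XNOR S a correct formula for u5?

u1 = S XNOR P
u2 = R XOR Q
u3 = u2 NAND u1 = (R XOR Q) NAND (S XNOR P)
u4 = Q NAND u3 = Q NAND ((R XOR Q) NAND (S XNOR P))
u5 = u4 XNOR S = (Q NAND ((R XOR Q) NAND (S XNOR P))) XNOR S
At P=0, Q=1, R=0, S=1: circuit gives 0, formula gives 1.

No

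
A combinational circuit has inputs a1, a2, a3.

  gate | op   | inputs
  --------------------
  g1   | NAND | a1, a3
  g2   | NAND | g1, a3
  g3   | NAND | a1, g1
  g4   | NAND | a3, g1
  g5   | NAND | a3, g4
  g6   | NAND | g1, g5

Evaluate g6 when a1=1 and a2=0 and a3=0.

g1 = 1 NAND 0 = 1
g4 = 0 NAND 1 = 1
g5 = 0 NAND 1 = 1
g6 = 1 NAND 1 = 0

0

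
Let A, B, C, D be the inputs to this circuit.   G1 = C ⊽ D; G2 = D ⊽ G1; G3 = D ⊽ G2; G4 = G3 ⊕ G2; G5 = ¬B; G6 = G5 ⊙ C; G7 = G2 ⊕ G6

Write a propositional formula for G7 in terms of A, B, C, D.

G1 = C ⊽ D
G2 = D ⊽ G1 = D ⊽ (C ⊽ D)
G5 = ¬B
G6 = G5 ⊙ C = ¬B ⊙ C
G7 = G2 ⊕ G6 = (D ⊽ (C ⊽ D)) ⊕ (¬B ⊙ C)

(D ⊽ (C ⊽ D)) ⊕ (¬B ⊙ C)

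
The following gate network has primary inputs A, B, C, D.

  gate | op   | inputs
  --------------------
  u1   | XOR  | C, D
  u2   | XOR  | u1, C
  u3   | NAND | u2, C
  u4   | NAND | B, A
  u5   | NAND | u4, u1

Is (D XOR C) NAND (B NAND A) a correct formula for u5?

u1 = C XOR D
u4 = B NAND A
u5 = u4 NAND u1 = (B NAND A) NAND (C XOR D)
At A=0, B=0, C=0, D=1: circuit gives 0, formula gives 0.
At A=0, B=0, C=0, D=0: circuit gives 1, formula gives 1.
Agrees on all 16 inputs.

Yes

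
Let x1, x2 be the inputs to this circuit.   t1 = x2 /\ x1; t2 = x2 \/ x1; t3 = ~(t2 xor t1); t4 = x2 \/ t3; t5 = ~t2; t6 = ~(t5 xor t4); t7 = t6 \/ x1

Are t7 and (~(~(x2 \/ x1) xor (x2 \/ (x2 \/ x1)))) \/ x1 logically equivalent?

t1 = x2 /\ x1
t2 = x2 \/ x1
t3 = ~(t2 xor t1) = ~((x2 \/ x1) xor (x2 /\ x1))
t4 = x2 \/ t3 = x2 \/ (~((x2 \/ x1) xor (x2 /\ x1)))
t5 = ~t2 = ~(x2 \/ x1)
t6 = ~(t5 xor t4) = ~(~(x2 \/ x1) xor (x2 \/ (~((x2 \/ x1) xor (x2 /\ x1)))))
t7 = t6 \/ x1 = (~(~(x2 \/ x1) xor (x2 \/ (~((x2 \/ x1) xor (x2 /\ x1)))))) \/ x1
At x1=0, x2=0: circuit gives 1, formula gives 0.

No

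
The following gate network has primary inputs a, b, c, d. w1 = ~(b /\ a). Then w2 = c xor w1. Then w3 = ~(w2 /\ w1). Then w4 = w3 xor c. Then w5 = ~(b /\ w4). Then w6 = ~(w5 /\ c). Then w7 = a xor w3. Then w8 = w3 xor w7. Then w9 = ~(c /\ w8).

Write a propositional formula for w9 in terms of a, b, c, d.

~(c /\ ((~((c xor (~(b /\ a))) /\ (~(b /\ a)))) xor (a xor (~((c xor (~(b /\ a))) /\ (~(b /\ a)))))))

w1 = ~(b /\ a)
w2 = c xor w1 = c xor (~(b /\ a))
w3 = ~(w2 /\ w1) = ~((c xor (~(b /\ a))) /\ (~(b /\ a)))
w7 = a xor w3 = a xor (~((c xor (~(b /\ a))) /\ (~(b /\ a))))
w8 = w3 xor w7 = (~((c xor (~(b /\ a))) /\ (~(b /\ a)))) xor (a xor (~((c xor (~(b /\ a))) /\ (~(b /\ a)))))
w9 = ~(c /\ w8) = ~(c /\ ((~((c xor (~(b /\ a))) /\ (~(b /\ a)))) xor (a xor (~((c xor (~(b /\ a))) /\ (~(b /\ a)))))))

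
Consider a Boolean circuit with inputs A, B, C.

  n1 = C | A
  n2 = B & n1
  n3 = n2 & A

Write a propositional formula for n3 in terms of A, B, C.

n1 = C | A
n2 = B & n1 = B & (C | A)
n3 = n2 & A = (B & (C | A)) & A

(B & (C | A)) & A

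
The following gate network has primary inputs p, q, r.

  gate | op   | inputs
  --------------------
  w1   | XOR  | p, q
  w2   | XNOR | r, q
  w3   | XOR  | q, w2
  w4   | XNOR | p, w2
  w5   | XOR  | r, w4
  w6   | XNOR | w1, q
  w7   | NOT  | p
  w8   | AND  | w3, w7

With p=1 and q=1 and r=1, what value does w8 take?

w2 = 1 XNOR 1 = 1
w3 = 1 XOR 1 = 0
w7 = NOT 1 = 0
w8 = 0 AND 0 = 0

0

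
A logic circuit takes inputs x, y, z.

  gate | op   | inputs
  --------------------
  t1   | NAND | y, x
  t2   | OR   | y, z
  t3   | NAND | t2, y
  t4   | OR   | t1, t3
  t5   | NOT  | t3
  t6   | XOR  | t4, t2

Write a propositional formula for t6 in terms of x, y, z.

t1 = y NAND x
t2 = y OR z
t3 = t2 NAND y = (y OR z) NAND y
t4 = t1 OR t3 = (y NAND x) OR ((y OR z) NAND y)
t6 = t4 XOR t2 = ((y NAND x) OR ((y OR z) NAND y)) XOR (y OR z)

((y NAND x) OR ((y OR z) NAND y)) XOR (y OR z)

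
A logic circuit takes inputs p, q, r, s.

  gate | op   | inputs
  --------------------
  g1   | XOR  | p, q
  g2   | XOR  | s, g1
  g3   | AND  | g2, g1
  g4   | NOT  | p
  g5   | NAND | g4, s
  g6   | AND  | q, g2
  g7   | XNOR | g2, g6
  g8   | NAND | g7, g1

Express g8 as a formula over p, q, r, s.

g1 = p XOR q
g2 = s XOR g1 = s XOR (p XOR q)
g6 = q AND g2 = q AND (s XOR (p XOR q))
g7 = g2 XNOR g6 = (s XOR (p XOR q)) XNOR (q AND (s XOR (p XOR q)))
g8 = g7 NAND g1 = ((s XOR (p XOR q)) XNOR (q AND (s XOR (p XOR q)))) NAND (p XOR q)

((s XOR (p XOR q)) XNOR (q AND (s XOR (p XOR q)))) NAND (p XOR q)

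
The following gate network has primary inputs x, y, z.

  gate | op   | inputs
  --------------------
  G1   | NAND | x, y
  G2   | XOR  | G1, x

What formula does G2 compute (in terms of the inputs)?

G1 = x NAND y
G2 = G1 XOR x = (x NAND y) XOR x

(x NAND y) XOR x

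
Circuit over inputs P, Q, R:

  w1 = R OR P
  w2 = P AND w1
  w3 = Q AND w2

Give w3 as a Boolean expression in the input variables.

Q AND (P AND (R OR P))

w1 = R OR P
w2 = P AND w1 = P AND (R OR P)
w3 = Q AND w2 = Q AND (P AND (R OR P))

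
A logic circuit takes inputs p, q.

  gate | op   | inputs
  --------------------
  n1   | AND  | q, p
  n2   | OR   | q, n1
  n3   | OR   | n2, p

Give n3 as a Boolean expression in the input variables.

(q OR (q AND p)) OR p

n1 = q AND p
n2 = q OR n1 = q OR (q AND p)
n3 = n2 OR p = (q OR (q AND p)) OR p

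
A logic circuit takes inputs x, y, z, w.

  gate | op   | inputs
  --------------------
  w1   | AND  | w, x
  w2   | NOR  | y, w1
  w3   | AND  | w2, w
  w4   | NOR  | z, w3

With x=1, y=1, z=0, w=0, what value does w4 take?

w1 = 0 AND 1 = 0
w2 = 1 NOR 0 = 0
w3 = 0 AND 0 = 0
w4 = 0 NOR 0 = 1

1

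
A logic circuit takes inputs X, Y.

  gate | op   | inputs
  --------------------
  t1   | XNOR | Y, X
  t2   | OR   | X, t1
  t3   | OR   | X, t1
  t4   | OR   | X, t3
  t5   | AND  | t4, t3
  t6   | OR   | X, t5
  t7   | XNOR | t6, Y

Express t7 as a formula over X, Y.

(X OR ((X OR (X OR (Y XNOR X))) AND (X OR (Y XNOR X)))) XNOR Y

t1 = Y XNOR X
t3 = X OR t1 = X OR (Y XNOR X)
t4 = X OR t3 = X OR (X OR (Y XNOR X))
t5 = t4 AND t3 = (X OR (X OR (Y XNOR X))) AND (X OR (Y XNOR X))
t6 = X OR t5 = X OR ((X OR (X OR (Y XNOR X))) AND (X OR (Y XNOR X)))
t7 = t6 XNOR Y = (X OR ((X OR (X OR (Y XNOR X))) AND (X OR (Y XNOR X)))) XNOR Y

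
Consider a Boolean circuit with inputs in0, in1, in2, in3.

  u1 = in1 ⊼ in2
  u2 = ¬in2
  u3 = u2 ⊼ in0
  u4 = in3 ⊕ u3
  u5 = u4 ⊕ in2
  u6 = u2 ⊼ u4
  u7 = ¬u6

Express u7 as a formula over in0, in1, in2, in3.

u2 = ¬in2
u3 = u2 ⊼ in0 = ¬in2 ⊼ in0
u4 = in3 ⊕ u3 = in3 ⊕ (¬in2 ⊼ in0)
u6 = u2 ⊼ u4 = ¬in2 ⊼ (in3 ⊕ (¬in2 ⊼ in0))
u7 = ¬u6 = ¬(¬in2 ⊼ (in3 ⊕ (¬in2 ⊼ in0)))

¬(¬in2 ⊼ (in3 ⊕ (¬in2 ⊼ in0)))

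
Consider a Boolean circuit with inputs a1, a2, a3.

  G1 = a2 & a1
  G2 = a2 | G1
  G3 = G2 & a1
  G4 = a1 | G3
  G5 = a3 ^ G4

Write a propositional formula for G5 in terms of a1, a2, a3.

G1 = a2 & a1
G2 = a2 | G1 = a2 | (a2 & a1)
G3 = G2 & a1 = (a2 | (a2 & a1)) & a1
G4 = a1 | G3 = a1 | ((a2 | (a2 & a1)) & a1)
G5 = a3 ^ G4 = a3 ^ (a1 | ((a2 | (a2 & a1)) & a1))

a3 ^ (a1 | ((a2 | (a2 & a1)) & a1))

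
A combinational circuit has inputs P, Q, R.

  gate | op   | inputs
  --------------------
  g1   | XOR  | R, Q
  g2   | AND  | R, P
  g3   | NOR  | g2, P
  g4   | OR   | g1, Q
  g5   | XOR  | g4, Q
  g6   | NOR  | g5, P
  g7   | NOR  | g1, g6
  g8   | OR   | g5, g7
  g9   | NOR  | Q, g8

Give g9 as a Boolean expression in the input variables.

g1 = R XOR Q
g4 = g1 OR Q = (R XOR Q) OR Q
g5 = g4 XOR Q = ((R XOR Q) OR Q) XOR Q
g6 = g5 NOR P = (((R XOR Q) OR Q) XOR Q) NOR P
g7 = g1 NOR g6 = (R XOR Q) NOR ((((R XOR Q) OR Q) XOR Q) NOR P)
g8 = g5 OR g7 = (((R XOR Q) OR Q) XOR Q) OR ((R XOR Q) NOR ((((R XOR Q) OR Q) XOR Q) NOR P))
g9 = Q NOR g8 = Q NOR ((((R XOR Q) OR Q) XOR Q) OR ((R XOR Q) NOR ((((R XOR Q) OR Q) XOR Q) NOR P)))

Q NOR ((((R XOR Q) OR Q) XOR Q) OR ((R XOR Q) NOR ((((R XOR Q) OR Q) XOR Q) NOR P)))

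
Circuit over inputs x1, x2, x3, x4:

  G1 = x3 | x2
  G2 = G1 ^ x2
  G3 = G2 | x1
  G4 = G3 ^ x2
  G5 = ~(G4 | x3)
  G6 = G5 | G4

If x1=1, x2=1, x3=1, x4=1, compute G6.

0

G1 = 1 | 1 = 1
G2 = 1 ^ 1 = 0
G3 = 0 | 1 = 1
G4 = 1 ^ 1 = 0
G5 = ~(0 | 1) = 0
G6 = 0 | 0 = 0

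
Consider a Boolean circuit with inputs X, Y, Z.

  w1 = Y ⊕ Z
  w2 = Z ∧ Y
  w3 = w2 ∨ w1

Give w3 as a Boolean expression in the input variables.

w1 = Y ⊕ Z
w2 = Z ∧ Y
w3 = w2 ∨ w1 = (Z ∧ Y) ∨ (Y ⊕ Z)

(Z ∧ Y) ∨ (Y ⊕ Z)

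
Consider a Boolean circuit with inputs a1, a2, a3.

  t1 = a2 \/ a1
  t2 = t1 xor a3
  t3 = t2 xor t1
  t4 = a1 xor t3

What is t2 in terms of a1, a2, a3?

(a2 \/ a1) xor a3

t1 = a2 \/ a1
t2 = t1 xor a3 = (a2 \/ a1) xor a3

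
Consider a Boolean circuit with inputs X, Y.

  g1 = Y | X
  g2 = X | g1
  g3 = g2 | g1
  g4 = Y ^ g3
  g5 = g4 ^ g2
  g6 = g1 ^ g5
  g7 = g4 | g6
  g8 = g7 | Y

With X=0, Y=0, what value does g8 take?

0

g1 = 0 | 0 = 0
g2 = 0 | 0 = 0
g3 = 0 | 0 = 0
g4 = 0 ^ 0 = 0
g5 = 0 ^ 0 = 0
g6 = 0 ^ 0 = 0
g7 = 0 | 0 = 0
g8 = 0 | 0 = 0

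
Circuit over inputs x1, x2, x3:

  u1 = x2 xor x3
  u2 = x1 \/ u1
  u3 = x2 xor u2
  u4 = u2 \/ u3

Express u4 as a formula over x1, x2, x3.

u1 = x2 xor x3
u2 = x1 \/ u1 = x1 \/ (x2 xor x3)
u3 = x2 xor u2 = x2 xor (x1 \/ (x2 xor x3))
u4 = u2 \/ u3 = (x1 \/ (x2 xor x3)) \/ (x2 xor (x1 \/ (x2 xor x3)))

(x1 \/ (x2 xor x3)) \/ (x2 xor (x1 \/ (x2 xor x3)))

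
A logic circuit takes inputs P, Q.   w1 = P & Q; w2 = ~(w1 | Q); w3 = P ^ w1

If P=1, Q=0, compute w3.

w1 = 1 & 0 = 0
w3 = 1 ^ 0 = 1

1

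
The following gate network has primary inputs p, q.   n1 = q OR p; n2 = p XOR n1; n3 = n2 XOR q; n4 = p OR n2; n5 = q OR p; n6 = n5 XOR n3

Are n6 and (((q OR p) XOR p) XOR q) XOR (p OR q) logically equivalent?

Yes

n1 = q OR p
n2 = p XOR n1 = p XOR (q OR p)
n3 = n2 XOR q = (p XOR (q OR p)) XOR q
n5 = q OR p
n6 = n5 XOR n3 = (q OR p) XOR ((p XOR (q OR p)) XOR q)
At p=0, q=0: circuit gives 0, formula gives 0.
At p=0, q=1: circuit gives 1, formula gives 1.
Agrees on all 4 inputs.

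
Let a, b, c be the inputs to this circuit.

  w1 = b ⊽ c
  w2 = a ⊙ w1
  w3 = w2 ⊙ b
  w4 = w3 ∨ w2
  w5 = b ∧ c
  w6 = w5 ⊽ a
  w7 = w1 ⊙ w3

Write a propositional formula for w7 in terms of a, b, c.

(b ⊽ c) ⊙ ((a ⊙ (b ⊽ c)) ⊙ b)

w1 = b ⊽ c
w2 = a ⊙ w1 = a ⊙ (b ⊽ c)
w3 = w2 ⊙ b = (a ⊙ (b ⊽ c)) ⊙ b
w7 = w1 ⊙ w3 = (b ⊽ c) ⊙ ((a ⊙ (b ⊽ c)) ⊙ b)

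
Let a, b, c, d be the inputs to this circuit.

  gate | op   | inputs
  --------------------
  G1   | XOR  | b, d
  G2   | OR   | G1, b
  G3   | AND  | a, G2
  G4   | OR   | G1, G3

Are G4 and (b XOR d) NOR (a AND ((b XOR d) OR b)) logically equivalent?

G1 = b XOR d
G2 = G1 OR b = (b XOR d) OR b
G3 = a AND G2 = a AND ((b XOR d) OR b)
G4 = G1 OR G3 = (b XOR d) OR (a AND ((b XOR d) OR b))
At a=0, b=0, c=0, d=0: circuit gives 0, formula gives 1.

No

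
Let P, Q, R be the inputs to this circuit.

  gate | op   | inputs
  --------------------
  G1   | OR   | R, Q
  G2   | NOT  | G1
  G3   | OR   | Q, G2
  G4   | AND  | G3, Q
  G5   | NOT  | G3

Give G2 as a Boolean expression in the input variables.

NOT (R OR Q)

G1 = R OR Q
G2 = NOT G1 = NOT (R OR Q)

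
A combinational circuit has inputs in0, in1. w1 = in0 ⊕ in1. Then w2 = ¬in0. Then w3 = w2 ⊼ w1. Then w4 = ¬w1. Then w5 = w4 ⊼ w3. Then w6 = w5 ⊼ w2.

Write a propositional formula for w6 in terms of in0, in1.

w1 = in0 ⊕ in1
w2 = ¬in0
w3 = w2 ⊼ w1 = ¬in0 ⊼ (in0 ⊕ in1)
w4 = ¬w1 = ¬(in0 ⊕ in1)
w5 = w4 ⊼ w3 = ¬(in0 ⊕ in1) ⊼ (¬in0 ⊼ (in0 ⊕ in1))
w6 = w5 ⊼ w2 = (¬(in0 ⊕ in1) ⊼ (¬in0 ⊼ (in0 ⊕ in1))) ⊼ ¬in0

(¬(in0 ⊕ in1) ⊼ (¬in0 ⊼ (in0 ⊕ in1))) ⊼ ¬in0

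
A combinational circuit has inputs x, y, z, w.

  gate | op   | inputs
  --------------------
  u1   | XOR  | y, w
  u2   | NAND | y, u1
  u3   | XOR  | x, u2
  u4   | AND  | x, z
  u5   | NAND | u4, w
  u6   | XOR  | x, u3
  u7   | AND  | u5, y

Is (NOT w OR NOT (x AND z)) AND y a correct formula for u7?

u4 = x AND z
u5 = u4 NAND w = (x AND z) NAND w
u7 = u5 AND y = ((x AND z) NAND w) AND y
At x=0, y=0, z=0, w=0: circuit gives 0, formula gives 0.
At x=0, y=1, z=0, w=0: circuit gives 1, formula gives 1.
Agrees on all 16 inputs.

Yes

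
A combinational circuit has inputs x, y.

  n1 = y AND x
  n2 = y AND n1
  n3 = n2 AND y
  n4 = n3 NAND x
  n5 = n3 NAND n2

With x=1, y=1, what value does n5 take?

0

n1 = 1 AND 1 = 1
n2 = 1 AND 1 = 1
n3 = 1 AND 1 = 1
n5 = 1 NAND 1 = 0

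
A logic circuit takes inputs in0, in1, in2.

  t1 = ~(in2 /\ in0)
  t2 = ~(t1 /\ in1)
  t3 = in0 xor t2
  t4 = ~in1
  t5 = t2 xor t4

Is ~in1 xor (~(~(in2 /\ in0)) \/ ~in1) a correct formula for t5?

Yes

t1 = ~(in2 /\ in0)
t2 = ~(t1 /\ in1) = ~((~(in2 /\ in0)) /\ in1)
t4 = ~in1
t5 = t2 xor t4 = (~((~(in2 /\ in0)) /\ in1)) xor ~in1
At in0=0, in1=0, in2=0: circuit gives 0, formula gives 0.
At in0=1, in1=1, in2=1: circuit gives 1, formula gives 1.
Agrees on all 8 inputs.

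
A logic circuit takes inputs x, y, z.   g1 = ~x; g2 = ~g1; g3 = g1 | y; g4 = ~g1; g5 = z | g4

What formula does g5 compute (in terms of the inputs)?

z | ~~x

g1 = ~x
g4 = ~g1 = ~~x
g5 = z | g4 = z | ~~x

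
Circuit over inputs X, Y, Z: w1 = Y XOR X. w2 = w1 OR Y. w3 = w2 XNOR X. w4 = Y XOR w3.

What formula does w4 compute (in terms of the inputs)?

Y XOR (((Y XOR X) OR Y) XNOR X)

w1 = Y XOR X
w2 = w1 OR Y = (Y XOR X) OR Y
w3 = w2 XNOR X = ((Y XOR X) OR Y) XNOR X
w4 = Y XOR w3 = Y XOR (((Y XOR X) OR Y) XNOR X)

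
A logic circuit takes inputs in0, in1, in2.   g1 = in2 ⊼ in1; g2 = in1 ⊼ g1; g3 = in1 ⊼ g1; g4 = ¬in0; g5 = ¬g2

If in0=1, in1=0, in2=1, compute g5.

g1 = 1 ⊼ 0 = 1
g2 = 0 ⊼ 1 = 1
g5 = ¬1 = 0

0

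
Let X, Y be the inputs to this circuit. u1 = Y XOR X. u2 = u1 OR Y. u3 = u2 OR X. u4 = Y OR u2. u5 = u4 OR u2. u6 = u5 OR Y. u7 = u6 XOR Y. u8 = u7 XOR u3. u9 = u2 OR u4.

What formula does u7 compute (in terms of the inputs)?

u1 = Y XOR X
u2 = u1 OR Y = (Y XOR X) OR Y
u4 = Y OR u2 = Y OR ((Y XOR X) OR Y)
u5 = u4 OR u2 = (Y OR ((Y XOR X) OR Y)) OR ((Y XOR X) OR Y)
u6 = u5 OR Y = ((Y OR ((Y XOR X) OR Y)) OR ((Y XOR X) OR Y)) OR Y
u7 = u6 XOR Y = (((Y OR ((Y XOR X) OR Y)) OR ((Y XOR X) OR Y)) OR Y) XOR Y

(((Y OR ((Y XOR X) OR Y)) OR ((Y XOR X) OR Y)) OR Y) XOR Y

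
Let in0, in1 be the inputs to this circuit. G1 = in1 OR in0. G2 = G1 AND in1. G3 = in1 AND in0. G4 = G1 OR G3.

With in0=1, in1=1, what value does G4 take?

1

G1 = 1 OR 1 = 1
G3 = 1 AND 1 = 1
G4 = 1 OR 1 = 1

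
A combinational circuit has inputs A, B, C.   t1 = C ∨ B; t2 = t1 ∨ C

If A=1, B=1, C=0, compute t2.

1

t1 = 0 ∨ 1 = 1
t2 = 1 ∨ 0 = 1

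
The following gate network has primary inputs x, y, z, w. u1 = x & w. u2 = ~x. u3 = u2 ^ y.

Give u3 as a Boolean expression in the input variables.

~x ^ y

u2 = ~x
u3 = u2 ^ y = ~x ^ y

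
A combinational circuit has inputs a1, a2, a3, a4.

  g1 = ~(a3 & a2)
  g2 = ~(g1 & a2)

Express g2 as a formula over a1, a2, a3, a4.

~((~(a3 & a2)) & a2)

g1 = ~(a3 & a2)
g2 = ~(g1 & a2) = ~((~(a3 & a2)) & a2)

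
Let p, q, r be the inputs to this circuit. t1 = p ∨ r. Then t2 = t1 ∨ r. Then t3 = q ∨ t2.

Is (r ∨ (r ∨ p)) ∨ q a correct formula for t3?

t1 = p ∨ r
t2 = t1 ∨ r = (p ∨ r) ∨ r
t3 = q ∨ t2 = q ∨ ((p ∨ r) ∨ r)
At p=0, q=0, r=0: circuit gives 0, formula gives 0.
At p=0, q=0, r=1: circuit gives 1, formula gives 1.
Agrees on all 8 inputs.

Yes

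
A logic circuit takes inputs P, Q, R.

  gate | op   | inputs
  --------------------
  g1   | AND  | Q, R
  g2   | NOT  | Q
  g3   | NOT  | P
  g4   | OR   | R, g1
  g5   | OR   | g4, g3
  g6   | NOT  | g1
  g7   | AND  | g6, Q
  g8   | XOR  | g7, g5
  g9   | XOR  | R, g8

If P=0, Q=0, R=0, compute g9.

g1 = 0 AND 0 = 0
g3 = NOT 0 = 1
g4 = 0 OR 0 = 0
g5 = 0 OR 1 = 1
g6 = NOT 0 = 1
g7 = 1 AND 0 = 0
g8 = 0 XOR 1 = 1
g9 = 0 XOR 1 = 1

1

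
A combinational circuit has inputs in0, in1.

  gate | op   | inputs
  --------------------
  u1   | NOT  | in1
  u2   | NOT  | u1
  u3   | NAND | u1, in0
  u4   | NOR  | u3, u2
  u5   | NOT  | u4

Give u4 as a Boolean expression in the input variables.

u1 = NOT in1
u2 = NOT u1 = NOT NOT in1
u3 = u1 NAND in0 = NOT in1 NAND in0
u4 = u3 NOR u2 = (NOT in1 NAND in0) NOR NOT NOT in1

(NOT in1 NAND in0) NOR NOT NOT in1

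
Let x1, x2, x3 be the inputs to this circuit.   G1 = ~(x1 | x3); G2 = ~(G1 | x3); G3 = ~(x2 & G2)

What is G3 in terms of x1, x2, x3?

G1 = ~(x1 | x3)
G2 = ~(G1 | x3) = ~((~(x1 | x3)) | x3)
G3 = ~(x2 & G2) = ~(x2 & (~((~(x1 | x3)) | x3)))

~(x2 & (~((~(x1 | x3)) | x3)))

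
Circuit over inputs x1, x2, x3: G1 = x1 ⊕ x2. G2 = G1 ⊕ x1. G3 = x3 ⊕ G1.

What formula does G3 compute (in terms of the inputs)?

x3 ⊕ (x1 ⊕ x2)

G1 = x1 ⊕ x2
G3 = x3 ⊕ G1 = x3 ⊕ (x1 ⊕ x2)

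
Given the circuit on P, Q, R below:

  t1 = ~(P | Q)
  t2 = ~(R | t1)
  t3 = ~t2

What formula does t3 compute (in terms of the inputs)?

t1 = ~(P | Q)
t2 = ~(R | t1) = ~(R | (~(P | Q)))
t3 = ~t2 = ~(~(R | (~(P | Q))))

~(~(R | (~(P | Q))))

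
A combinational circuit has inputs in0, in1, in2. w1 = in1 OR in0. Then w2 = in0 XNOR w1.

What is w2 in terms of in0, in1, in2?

in0 XNOR (in1 OR in0)

w1 = in1 OR in0
w2 = in0 XNOR w1 = in0 XNOR (in1 OR in0)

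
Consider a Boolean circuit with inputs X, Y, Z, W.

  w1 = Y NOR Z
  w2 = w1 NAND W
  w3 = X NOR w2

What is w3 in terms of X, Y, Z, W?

w1 = Y NOR Z
w2 = w1 NAND W = (Y NOR Z) NAND W
w3 = X NOR w2 = X NOR ((Y NOR Z) NAND W)

X NOR ((Y NOR Z) NAND W)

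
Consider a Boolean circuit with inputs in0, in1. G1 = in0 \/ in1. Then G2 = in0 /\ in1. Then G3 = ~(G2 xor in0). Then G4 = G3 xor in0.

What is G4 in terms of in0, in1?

(~((in0 /\ in1) xor in0)) xor in0

G2 = in0 /\ in1
G3 = ~(G2 xor in0) = ~((in0 /\ in1) xor in0)
G4 = G3 xor in0 = (~((in0 /\ in1) xor in0)) xor in0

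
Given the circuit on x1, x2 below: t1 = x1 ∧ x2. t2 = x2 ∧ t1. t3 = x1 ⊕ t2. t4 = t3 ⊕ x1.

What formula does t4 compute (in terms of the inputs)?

t1 = x1 ∧ x2
t2 = x2 ∧ t1 = x2 ∧ (x1 ∧ x2)
t3 = x1 ⊕ t2 = x1 ⊕ (x2 ∧ (x1 ∧ x2))
t4 = t3 ⊕ x1 = (x1 ⊕ (x2 ∧ (x1 ∧ x2))) ⊕ x1

(x1 ⊕ (x2 ∧ (x1 ∧ x2))) ⊕ x1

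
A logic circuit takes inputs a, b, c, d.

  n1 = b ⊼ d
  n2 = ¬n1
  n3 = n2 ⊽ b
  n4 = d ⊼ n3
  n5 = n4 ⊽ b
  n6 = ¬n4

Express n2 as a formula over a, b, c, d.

¬(b ⊼ d)

n1 = b ⊼ d
n2 = ¬n1 = ¬(b ⊼ d)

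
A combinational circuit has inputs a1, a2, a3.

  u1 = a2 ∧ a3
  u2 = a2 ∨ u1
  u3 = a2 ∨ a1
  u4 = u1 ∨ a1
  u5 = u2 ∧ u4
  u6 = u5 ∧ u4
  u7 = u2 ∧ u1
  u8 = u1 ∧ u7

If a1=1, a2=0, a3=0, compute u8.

u1 = 0 ∧ 0 = 0
u2 = 0 ∨ 0 = 0
u7 = 0 ∧ 0 = 0
u8 = 0 ∧ 0 = 0

0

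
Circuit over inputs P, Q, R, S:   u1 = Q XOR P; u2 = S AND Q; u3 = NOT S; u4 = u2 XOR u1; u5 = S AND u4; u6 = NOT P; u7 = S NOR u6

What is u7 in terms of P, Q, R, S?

S NOR NOT P

u6 = NOT P
u7 = S NOR u6 = S NOR NOT P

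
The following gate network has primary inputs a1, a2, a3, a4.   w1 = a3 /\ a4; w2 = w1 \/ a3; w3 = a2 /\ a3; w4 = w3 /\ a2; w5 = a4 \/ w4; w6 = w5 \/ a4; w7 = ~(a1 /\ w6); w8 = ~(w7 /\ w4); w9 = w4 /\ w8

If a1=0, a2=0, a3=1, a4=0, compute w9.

w3 = 0 /\ 1 = 0
w4 = 0 /\ 0 = 0
w5 = 0 \/ 0 = 0
w6 = 0 \/ 0 = 0
w7 = ~(0 /\ 0) = 1
w8 = ~(1 /\ 0) = 1
w9 = 0 /\ 1 = 0

0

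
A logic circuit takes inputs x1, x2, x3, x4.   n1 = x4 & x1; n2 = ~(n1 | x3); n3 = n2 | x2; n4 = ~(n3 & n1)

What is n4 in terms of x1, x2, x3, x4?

n1 = x4 & x1
n2 = ~(n1 | x3) = ~((x4 & x1) | x3)
n3 = n2 | x2 = (~((x4 & x1) | x3)) | x2
n4 = ~(n3 & n1) = ~(((~((x4 & x1) | x3)) | x2) & (x4 & x1))

~(((~((x4 & x1) | x3)) | x2) & (x4 & x1))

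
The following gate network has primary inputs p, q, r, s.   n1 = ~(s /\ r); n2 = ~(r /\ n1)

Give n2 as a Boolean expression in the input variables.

~(r /\ (~(s /\ r)))

n1 = ~(s /\ r)
n2 = ~(r /\ n1) = ~(r /\ (~(s /\ r)))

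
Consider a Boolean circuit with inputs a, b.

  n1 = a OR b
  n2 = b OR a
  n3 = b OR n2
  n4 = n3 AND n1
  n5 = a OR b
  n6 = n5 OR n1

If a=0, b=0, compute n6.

0

n1 = 0 OR 0 = 0
n5 = 0 OR 0 = 0
n6 = 0 OR 0 = 0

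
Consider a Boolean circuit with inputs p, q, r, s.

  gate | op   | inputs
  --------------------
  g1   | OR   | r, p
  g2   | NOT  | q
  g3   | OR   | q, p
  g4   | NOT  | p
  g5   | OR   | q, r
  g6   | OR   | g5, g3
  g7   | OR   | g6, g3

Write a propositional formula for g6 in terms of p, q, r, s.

(q OR r) OR (q OR p)

g3 = q OR p
g5 = q OR r
g6 = g5 OR g3 = (q OR r) OR (q OR p)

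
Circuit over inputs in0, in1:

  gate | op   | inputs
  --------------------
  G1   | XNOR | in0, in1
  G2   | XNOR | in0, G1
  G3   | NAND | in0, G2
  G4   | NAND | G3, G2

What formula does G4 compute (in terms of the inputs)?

G1 = in0 XNOR in1
G2 = in0 XNOR G1 = in0 XNOR (in0 XNOR in1)
G3 = in0 NAND G2 = in0 NAND (in0 XNOR (in0 XNOR in1))
G4 = G3 NAND G2 = (in0 NAND (in0 XNOR (in0 XNOR in1))) NAND (in0 XNOR (in0 XNOR in1))

(in0 NAND (in0 XNOR (in0 XNOR in1))) NAND (in0 XNOR (in0 XNOR in1))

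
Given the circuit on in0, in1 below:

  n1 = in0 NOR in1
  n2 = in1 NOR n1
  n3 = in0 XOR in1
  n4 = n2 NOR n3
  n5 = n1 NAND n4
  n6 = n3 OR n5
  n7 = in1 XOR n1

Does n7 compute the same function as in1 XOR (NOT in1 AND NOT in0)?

Yes

n1 = in0 NOR in1
n7 = in1 XOR n1 = in1 XOR (in0 NOR in1)
At in0=1, in1=0: circuit gives 0, formula gives 0.
At in0=0, in1=0: circuit gives 1, formula gives 1.
Agrees on all 4 inputs.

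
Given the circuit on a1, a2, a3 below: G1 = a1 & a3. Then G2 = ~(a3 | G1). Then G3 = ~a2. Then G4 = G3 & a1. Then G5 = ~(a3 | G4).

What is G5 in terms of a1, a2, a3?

~(a3 | (~a2 & a1))

G3 = ~a2
G4 = G3 & a1 = ~a2 & a1
G5 = ~(a3 | G4) = ~(a3 | (~a2 & a1))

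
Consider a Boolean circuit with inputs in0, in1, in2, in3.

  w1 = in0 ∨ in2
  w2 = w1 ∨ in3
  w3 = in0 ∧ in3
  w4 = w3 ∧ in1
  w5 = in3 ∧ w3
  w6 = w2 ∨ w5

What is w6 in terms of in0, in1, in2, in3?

w1 = in0 ∨ in2
w2 = w1 ∨ in3 = (in0 ∨ in2) ∨ in3
w3 = in0 ∧ in3
w5 = in3 ∧ w3 = in3 ∧ (in0 ∧ in3)
w6 = w2 ∨ w5 = ((in0 ∨ in2) ∨ in3) ∨ (in3 ∧ (in0 ∧ in3))

((in0 ∨ in2) ∨ in3) ∨ (in3 ∧ (in0 ∧ in3))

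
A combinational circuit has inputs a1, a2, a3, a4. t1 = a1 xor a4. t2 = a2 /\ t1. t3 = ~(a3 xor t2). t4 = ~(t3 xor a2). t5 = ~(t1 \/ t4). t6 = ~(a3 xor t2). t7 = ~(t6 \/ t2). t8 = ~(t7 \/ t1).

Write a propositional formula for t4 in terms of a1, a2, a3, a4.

t1 = a1 xor a4
t2 = a2 /\ t1 = a2 /\ (a1 xor a4)
t3 = ~(a3 xor t2) = ~(a3 xor (a2 /\ (a1 xor a4)))
t4 = ~(t3 xor a2) = ~((~(a3 xor (a2 /\ (a1 xor a4)))) xor a2)

~((~(a3 xor (a2 /\ (a1 xor a4)))) xor a2)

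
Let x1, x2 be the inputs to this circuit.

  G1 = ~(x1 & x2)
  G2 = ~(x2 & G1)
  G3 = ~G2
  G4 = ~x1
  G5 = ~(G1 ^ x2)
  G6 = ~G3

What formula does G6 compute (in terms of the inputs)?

~~(~(x2 & (~(x1 & x2))))

G1 = ~(x1 & x2)
G2 = ~(x2 & G1) = ~(x2 & (~(x1 & x2)))
G3 = ~G2 = ~(~(x2 & (~(x1 & x2))))
G6 = ~G3 = ~~(~(x2 & (~(x1 & x2))))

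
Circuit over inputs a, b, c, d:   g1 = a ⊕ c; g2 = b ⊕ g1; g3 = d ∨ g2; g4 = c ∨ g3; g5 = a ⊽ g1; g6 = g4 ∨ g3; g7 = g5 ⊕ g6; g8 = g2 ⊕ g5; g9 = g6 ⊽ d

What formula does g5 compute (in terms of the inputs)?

g1 = a ⊕ c
g5 = a ⊽ g1 = a ⊽ (a ⊕ c)

a ⊽ (a ⊕ c)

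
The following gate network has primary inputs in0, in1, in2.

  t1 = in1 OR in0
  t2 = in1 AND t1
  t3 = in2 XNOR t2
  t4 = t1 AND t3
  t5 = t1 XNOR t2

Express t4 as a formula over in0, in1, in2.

(in1 OR in0) AND (in2 XNOR (in1 AND (in1 OR in0)))

t1 = in1 OR in0
t2 = in1 AND t1 = in1 AND (in1 OR in0)
t3 = in2 XNOR t2 = in2 XNOR (in1 AND (in1 OR in0))
t4 = t1 AND t3 = (in1 OR in0) AND (in2 XNOR (in1 AND (in1 OR in0)))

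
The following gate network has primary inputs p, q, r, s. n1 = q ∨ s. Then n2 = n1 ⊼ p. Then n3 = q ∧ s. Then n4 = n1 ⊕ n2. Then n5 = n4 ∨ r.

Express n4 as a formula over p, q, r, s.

(q ∨ s) ⊕ ((q ∨ s) ⊼ p)

n1 = q ∨ s
n2 = n1 ⊼ p = (q ∨ s) ⊼ p
n4 = n1 ⊕ n2 = (q ∨ s) ⊕ ((q ∨ s) ⊼ p)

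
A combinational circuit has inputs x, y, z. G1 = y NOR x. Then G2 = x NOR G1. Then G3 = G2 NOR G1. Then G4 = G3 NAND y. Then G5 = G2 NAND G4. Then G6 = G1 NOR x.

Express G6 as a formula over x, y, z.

(y NOR x) NOR x

G1 = y NOR x
G6 = G1 NOR x = (y NOR x) NOR x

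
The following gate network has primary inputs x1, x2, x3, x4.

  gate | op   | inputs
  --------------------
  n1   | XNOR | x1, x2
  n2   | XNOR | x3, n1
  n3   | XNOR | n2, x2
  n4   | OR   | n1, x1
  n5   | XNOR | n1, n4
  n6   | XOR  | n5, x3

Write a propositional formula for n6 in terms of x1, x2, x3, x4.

n1 = x1 XNOR x2
n4 = n1 OR x1 = (x1 XNOR x2) OR x1
n5 = n1 XNOR n4 = (x1 XNOR x2) XNOR ((x1 XNOR x2) OR x1)
n6 = n5 XOR x3 = ((x1 XNOR x2) XNOR ((x1 XNOR x2) OR x1)) XOR x3

((x1 XNOR x2) XNOR ((x1 XNOR x2) OR x1)) XOR x3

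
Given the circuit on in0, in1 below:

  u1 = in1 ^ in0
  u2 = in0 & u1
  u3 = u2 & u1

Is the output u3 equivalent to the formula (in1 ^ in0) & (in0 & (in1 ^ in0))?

Yes

u1 = in1 ^ in0
u2 = in0 & u1 = in0 & (in1 ^ in0)
u3 = u2 & u1 = (in0 & (in1 ^ in0)) & (in1 ^ in0)
At in0=0, in1=0: circuit gives 0, formula gives 0.
At in0=1, in1=0: circuit gives 1, formula gives 1.
Agrees on all 4 inputs.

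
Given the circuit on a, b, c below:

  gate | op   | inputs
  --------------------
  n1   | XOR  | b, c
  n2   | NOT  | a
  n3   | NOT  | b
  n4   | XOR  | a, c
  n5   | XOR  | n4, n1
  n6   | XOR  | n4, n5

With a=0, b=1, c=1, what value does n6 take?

0

n1 = 1 XOR 1 = 0
n4 = 0 XOR 1 = 1
n5 = 1 XOR 0 = 1
n6 = 1 XOR 1 = 0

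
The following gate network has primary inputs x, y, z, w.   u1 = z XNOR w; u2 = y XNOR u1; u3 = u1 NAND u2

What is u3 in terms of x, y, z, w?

u1 = z XNOR w
u2 = y XNOR u1 = y XNOR (z XNOR w)
u3 = u1 NAND u2 = (z XNOR w) NAND (y XNOR (z XNOR w))

(z XNOR w) NAND (y XNOR (z XNOR w))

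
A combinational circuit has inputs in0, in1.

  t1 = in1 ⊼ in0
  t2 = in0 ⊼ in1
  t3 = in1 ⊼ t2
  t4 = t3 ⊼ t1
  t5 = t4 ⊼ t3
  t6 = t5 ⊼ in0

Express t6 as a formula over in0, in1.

t1 = in1 ⊼ in0
t2 = in0 ⊼ in1
t3 = in1 ⊼ t2 = in1 ⊼ (in0 ⊼ in1)
t4 = t3 ⊼ t1 = (in1 ⊼ (in0 ⊼ in1)) ⊼ (in1 ⊼ in0)
t5 = t4 ⊼ t3 = ((in1 ⊼ (in0 ⊼ in1)) ⊼ (in1 ⊼ in0)) ⊼ (in1 ⊼ (in0 ⊼ in1))
t6 = t5 ⊼ in0 = (((in1 ⊼ (in0 ⊼ in1)) ⊼ (in1 ⊼ in0)) ⊼ (in1 ⊼ (in0 ⊼ in1))) ⊼ in0

(((in1 ⊼ (in0 ⊼ in1)) ⊼ (in1 ⊼ in0)) ⊼ (in1 ⊼ (in0 ⊼ in1))) ⊼ in0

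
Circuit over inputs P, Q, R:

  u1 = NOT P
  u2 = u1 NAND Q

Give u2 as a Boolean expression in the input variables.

u1 = NOT P
u2 = u1 NAND Q = NOT P NAND Q

NOT P NAND Q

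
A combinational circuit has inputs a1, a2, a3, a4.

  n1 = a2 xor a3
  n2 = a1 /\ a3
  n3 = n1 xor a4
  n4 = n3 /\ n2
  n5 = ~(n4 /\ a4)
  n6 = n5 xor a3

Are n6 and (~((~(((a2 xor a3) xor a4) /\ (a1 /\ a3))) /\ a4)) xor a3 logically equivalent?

No

n1 = a2 xor a3
n2 = a1 /\ a3
n3 = n1 xor a4 = (a2 xor a3) xor a4
n4 = n3 /\ n2 = ((a2 xor a3) xor a4) /\ (a1 /\ a3)
n5 = ~(n4 /\ a4) = ~((((a2 xor a3) xor a4) /\ (a1 /\ a3)) /\ a4)
n6 = n5 xor a3 = (~((((a2 xor a3) xor a4) /\ (a1 /\ a3)) /\ a4)) xor a3
At a1=0, a2=0, a3=0, a4=1: circuit gives 1, formula gives 0.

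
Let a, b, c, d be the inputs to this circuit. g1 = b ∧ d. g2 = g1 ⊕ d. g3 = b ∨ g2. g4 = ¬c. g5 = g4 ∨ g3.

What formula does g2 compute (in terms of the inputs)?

(b ∧ d) ⊕ d

g1 = b ∧ d
g2 = g1 ⊕ d = (b ∧ d) ⊕ d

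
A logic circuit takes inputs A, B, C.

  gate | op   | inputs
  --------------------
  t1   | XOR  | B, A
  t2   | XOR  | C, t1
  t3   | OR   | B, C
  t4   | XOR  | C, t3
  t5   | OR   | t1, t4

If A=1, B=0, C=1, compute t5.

1

t1 = 0 XOR 1 = 1
t3 = 0 OR 1 = 1
t4 = 1 XOR 1 = 0
t5 = 1 OR 0 = 1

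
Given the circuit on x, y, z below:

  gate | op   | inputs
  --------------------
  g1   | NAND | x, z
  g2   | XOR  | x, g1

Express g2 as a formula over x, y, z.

g1 = x NAND z
g2 = x XOR g1 = x XOR (x NAND z)

x XOR (x NAND z)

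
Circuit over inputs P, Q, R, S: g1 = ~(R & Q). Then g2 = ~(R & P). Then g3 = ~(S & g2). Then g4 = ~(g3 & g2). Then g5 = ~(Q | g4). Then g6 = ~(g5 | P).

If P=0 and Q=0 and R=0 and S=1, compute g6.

g2 = ~(0 & 0) = 1
g3 = ~(1 & 1) = 0
g4 = ~(0 & 1) = 1
g5 = ~(0 | 1) = 0
g6 = ~(0 | 0) = 1

1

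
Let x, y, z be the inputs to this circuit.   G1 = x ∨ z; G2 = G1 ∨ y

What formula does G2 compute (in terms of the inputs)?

G1 = x ∨ z
G2 = G1 ∨ y = (x ∨ z) ∨ y

(x ∨ z) ∨ y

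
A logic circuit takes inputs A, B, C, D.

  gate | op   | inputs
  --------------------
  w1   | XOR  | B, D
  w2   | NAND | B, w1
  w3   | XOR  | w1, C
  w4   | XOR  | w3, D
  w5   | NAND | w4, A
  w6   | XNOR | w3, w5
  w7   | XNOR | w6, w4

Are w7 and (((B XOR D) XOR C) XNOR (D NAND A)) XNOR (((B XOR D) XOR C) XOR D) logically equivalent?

No

w1 = B XOR D
w3 = w1 XOR C = (B XOR D) XOR C
w4 = w3 XOR D = ((B XOR D) XOR C) XOR D
w5 = w4 NAND A = (((B XOR D) XOR C) XOR D) NAND A
w6 = w3 XNOR w5 = ((B XOR D) XOR C) XNOR ((((B XOR D) XOR C) XOR D) NAND A)
w7 = w6 XNOR w4 = (((B XOR D) XOR C) XNOR ((((B XOR D) XOR C) XOR D) NAND A)) XNOR (((B XOR D) XOR C) XOR D)
At A=1, B=0, C=0, D=1: circuit gives 0, formula gives 1.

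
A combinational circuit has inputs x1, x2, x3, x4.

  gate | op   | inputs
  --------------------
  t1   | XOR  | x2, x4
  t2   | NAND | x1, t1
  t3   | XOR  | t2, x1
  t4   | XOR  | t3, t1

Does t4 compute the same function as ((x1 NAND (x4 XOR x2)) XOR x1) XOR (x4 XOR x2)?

Yes

t1 = x2 XOR x4
t2 = x1 NAND t1 = x1 NAND (x2 XOR x4)
t3 = t2 XOR x1 = (x1 NAND (x2 XOR x4)) XOR x1
t4 = t3 XOR t1 = ((x1 NAND (x2 XOR x4)) XOR x1) XOR (x2 XOR x4)
At x1=0, x2=0, x3=0, x4=1: circuit gives 0, formula gives 0.
At x1=0, x2=0, x3=0, x4=0: circuit gives 1, formula gives 1.
Agrees on all 16 inputs.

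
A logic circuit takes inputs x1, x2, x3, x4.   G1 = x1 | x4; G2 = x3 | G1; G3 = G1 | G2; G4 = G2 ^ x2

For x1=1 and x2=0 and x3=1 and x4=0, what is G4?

1

G1 = 1 | 0 = 1
G2 = 1 | 1 = 1
G4 = 1 ^ 0 = 1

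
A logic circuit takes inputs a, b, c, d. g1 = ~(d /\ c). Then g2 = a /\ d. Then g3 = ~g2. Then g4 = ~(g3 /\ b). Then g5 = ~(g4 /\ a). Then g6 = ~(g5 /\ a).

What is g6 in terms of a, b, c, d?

g2 = a /\ d
g3 = ~g2 = ~(a /\ d)
g4 = ~(g3 /\ b) = ~(~(a /\ d) /\ b)
g5 = ~(g4 /\ a) = ~((~(~(a /\ d) /\ b)) /\ a)
g6 = ~(g5 /\ a) = ~((~((~(~(a /\ d) /\ b)) /\ a)) /\ a)

~((~((~(~(a /\ d) /\ b)) /\ a)) /\ a)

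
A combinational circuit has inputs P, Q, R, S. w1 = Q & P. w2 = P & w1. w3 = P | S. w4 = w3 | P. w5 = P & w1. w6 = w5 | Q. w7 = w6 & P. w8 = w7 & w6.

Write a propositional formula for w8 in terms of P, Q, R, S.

(((P & (Q & P)) | Q) & P) & ((P & (Q & P)) | Q)

w1 = Q & P
w5 = P & w1 = P & (Q & P)
w6 = w5 | Q = (P & (Q & P)) | Q
w7 = w6 & P = ((P & (Q & P)) | Q) & P
w8 = w7 & w6 = (((P & (Q & P)) | Q) & P) & ((P & (Q & P)) | Q)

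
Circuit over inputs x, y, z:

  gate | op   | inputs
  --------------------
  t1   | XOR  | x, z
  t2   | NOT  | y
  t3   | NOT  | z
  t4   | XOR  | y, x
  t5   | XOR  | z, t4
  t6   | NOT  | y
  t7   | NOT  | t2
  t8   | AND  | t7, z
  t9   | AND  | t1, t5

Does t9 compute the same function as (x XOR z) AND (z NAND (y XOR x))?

No

t1 = x XOR z
t4 = y XOR x
t5 = z XOR t4 = z XOR (y XOR x)
t9 = t1 AND t5 = (x XOR z) AND (z XOR (y XOR x))
At x=1, y=1, z=0: circuit gives 0, formula gives 1.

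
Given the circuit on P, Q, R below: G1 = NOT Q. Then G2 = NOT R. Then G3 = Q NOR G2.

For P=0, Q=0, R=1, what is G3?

G2 = NOT 1 = 0
G3 = 0 NOR 0 = 1

1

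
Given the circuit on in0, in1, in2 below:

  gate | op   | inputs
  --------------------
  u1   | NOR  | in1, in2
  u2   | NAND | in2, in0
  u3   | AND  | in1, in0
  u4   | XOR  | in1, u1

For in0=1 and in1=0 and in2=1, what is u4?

u1 = 0 NOR 1 = 0
u4 = 0 XOR 0 = 0

0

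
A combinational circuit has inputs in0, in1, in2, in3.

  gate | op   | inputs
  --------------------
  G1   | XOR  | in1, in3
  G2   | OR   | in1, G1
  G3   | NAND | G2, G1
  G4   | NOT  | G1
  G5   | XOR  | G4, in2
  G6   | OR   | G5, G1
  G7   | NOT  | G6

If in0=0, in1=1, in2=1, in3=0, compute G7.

G1 = 1 XOR 0 = 1
G4 = NOT 1 = 0
G5 = 0 XOR 1 = 1
G6 = 1 OR 1 = 1
G7 = NOT 1 = 0

0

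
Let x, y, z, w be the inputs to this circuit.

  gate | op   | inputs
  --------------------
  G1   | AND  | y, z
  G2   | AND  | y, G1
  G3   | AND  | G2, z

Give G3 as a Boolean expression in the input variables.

G1 = y AND z
G2 = y AND G1 = y AND (y AND z)
G3 = G2 AND z = (y AND (y AND z)) AND z

(y AND (y AND z)) AND z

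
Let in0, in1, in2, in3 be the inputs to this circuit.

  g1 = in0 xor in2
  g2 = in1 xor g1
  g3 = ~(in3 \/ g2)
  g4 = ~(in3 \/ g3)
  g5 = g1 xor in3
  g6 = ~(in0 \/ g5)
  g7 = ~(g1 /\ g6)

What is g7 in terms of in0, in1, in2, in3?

~((in0 xor in2) /\ (~(in0 \/ ((in0 xor in2) xor in3))))

g1 = in0 xor in2
g5 = g1 xor in3 = (in0 xor in2) xor in3
g6 = ~(in0 \/ g5) = ~(in0 \/ ((in0 xor in2) xor in3))
g7 = ~(g1 /\ g6) = ~((in0 xor in2) /\ (~(in0 \/ ((in0 xor in2) xor in3))))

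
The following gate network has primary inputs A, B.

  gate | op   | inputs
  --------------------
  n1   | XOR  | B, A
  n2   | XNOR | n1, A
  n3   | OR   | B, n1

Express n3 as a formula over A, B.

B OR (B XOR A)

n1 = B XOR A
n3 = B OR n1 = B OR (B XOR A)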